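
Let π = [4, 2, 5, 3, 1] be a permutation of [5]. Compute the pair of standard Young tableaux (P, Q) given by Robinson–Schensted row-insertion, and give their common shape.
P = [1, 3] / [2, 5] / [4];  Q = [1, 3] / [2, 4] / [5];  common shape = (2, 2, 1)

Row-insert the values π_1, π_2, … into P one at a time, bumping the leftmost entry strictly greater than the inserted value down to the next row. The recording tableau Q records, in position (i, j), the step at which that cell was added to P.
  Insert 4 (step 1): P = [4];  Q = [1]
  Insert 2 (step 2): P = [2] / [4];  Q = [1] / [2]
  Insert 5 (step 3): P = [2, 5] / [4];  Q = [1, 3] / [2]
  Insert 3 (step 4): P = [2, 3] / [4, 5];  Q = [1, 3] / [2, 4]
  Insert 1 (step 5): P = [1, 3] / [2, 5] / [4];  Q = [1, 3] / [2, 4] / [5]
Final shape: (2, 2, 1).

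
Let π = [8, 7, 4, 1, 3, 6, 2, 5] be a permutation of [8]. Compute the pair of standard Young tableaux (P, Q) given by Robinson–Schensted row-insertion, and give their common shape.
P = [1, 2, 5] / [3, 6] / [4] / [7] / [8];  Q = [1, 5, 6] / [2, 8] / [3] / [4] / [7];  common shape = (3, 2, 1, 1, 1)

Row-insert the values π_1, π_2, … into P one at a time, bumping the leftmost entry strictly greater than the inserted value down to the next row. The recording tableau Q records, in position (i, j), the step at which that cell was added to P.
  Insert 8 (step 1): P = [8];  Q = [1]
  Insert 7 (step 2): P = [7] / [8];  Q = [1] / [2]
  Insert 4 (step 3): P = [4] / [7] / [8];  Q = [1] / [2] / [3]
  Insert 1 (step 4): P = [1] / [4] / [7] / [8];  Q = [1] / [2] / [3] / [4]
  Insert 3 (step 5): P = [1, 3] / [4] / [7] / [8];  Q = [1, 5] / [2] / [3] / [4]
  Insert 6 (step 6): P = [1, 3, 6] / [4] / [7] / [8];  Q = [1, 5, 6] / [2] / [3] / [4]
  Insert 2 (step 7): P = [1, 2, 6] / [3] / [4] / [7] / [8];  Q = [1, 5, 6] / [2] / [3] / [4] / [7]
  Insert 5 (step 8): P = [1, 2, 5] / [3, 6] / [4] / [7] / [8];  Q = [1, 5, 6] / [2, 8] / [3] / [4] / [7]
Final shape: (3, 2, 1, 1, 1).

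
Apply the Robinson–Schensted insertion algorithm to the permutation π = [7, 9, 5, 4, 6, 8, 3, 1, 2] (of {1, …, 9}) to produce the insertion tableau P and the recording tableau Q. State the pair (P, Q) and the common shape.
P = [1, 2, 8] / [3, 6] / [4, 9] / [5] / [7];  Q = [1, 2, 6] / [3, 5] / [4, 9] / [7] / [8];  common shape = (3, 2, 2, 1, 1)

Row-insert the values π_1, π_2, … into P one at a time, bumping the leftmost entry strictly greater than the inserted value down to the next row. The recording tableau Q records, in position (i, j), the step at which that cell was added to P.
  Insert 7 (step 1): P = [7];  Q = [1]
  Insert 9 (step 2): P = [7, 9];  Q = [1, 2]
  Insert 5 (step 3): P = [5, 9] / [7];  Q = [1, 2] / [3]
  Insert 4 (step 4): P = [4, 9] / [5] / [7];  Q = [1, 2] / [3] / [4]
  Insert 6 (step 5): P = [4, 6] / [5, 9] / [7];  Q = [1, 2] / [3, 5] / [4]
  Insert 8 (step 6): P = [4, 6, 8] / [5, 9] / [7];  Q = [1, 2, 6] / [3, 5] / [4]
  Insert 3 (step 7): P = [3, 6, 8] / [4, 9] / [5] / [7];  Q = [1, 2, 6] / [3, 5] / [4] / [7]
  Insert 1 (step 8): P = [1, 6, 8] / [3, 9] / [4] / [5] / [7];  Q = [1, 2, 6] / [3, 5] / [4] / [7] / [8]
  Insert 2 (step 9): P = [1, 2, 8] / [3, 6] / [4, 9] / [5] / [7];  Q = [1, 2, 6] / [3, 5] / [4, 9] / [7] / [8]
Final shape: (3, 2, 2, 1, 1).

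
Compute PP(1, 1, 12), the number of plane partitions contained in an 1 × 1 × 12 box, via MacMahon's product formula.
PP(1, 1, 12) = 13

Evaluate the triple product over i = 1..1, j = 1..1, k = 1..12. The factors are (2/1) · (3/2) · (4/3) · (5/4) · (6/5) · (7/6) · (8/7) · (9/8) · … (12 factors total). The numerators and denominators telescope so the product is an integer; carrying out the multiplication exactly gives PP(1, 1, 12) = 13.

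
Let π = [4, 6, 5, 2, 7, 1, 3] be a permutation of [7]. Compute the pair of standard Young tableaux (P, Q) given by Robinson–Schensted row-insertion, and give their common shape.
P = [1, 3, 7] / [2, 5] / [4] / [6];  Q = [1, 2, 5] / [3, 7] / [4] / [6];  common shape = (3, 2, 1, 1)

Row-insert the values π_1, π_2, … into P one at a time, bumping the leftmost entry strictly greater than the inserted value down to the next row. The recording tableau Q records, in position (i, j), the step at which that cell was added to P.
  Insert 4 (step 1): P = [4];  Q = [1]
  Insert 6 (step 2): P = [4, 6];  Q = [1, 2]
  Insert 5 (step 3): P = [4, 5] / [6];  Q = [1, 2] / [3]
  Insert 2 (step 4): P = [2, 5] / [4] / [6];  Q = [1, 2] / [3] / [4]
  Insert 7 (step 5): P = [2, 5, 7] / [4] / [6];  Q = [1, 2, 5] / [3] / [4]
  Insert 1 (step 6): P = [1, 5, 7] / [2] / [4] / [6];  Q = [1, 2, 5] / [3] / [4] / [6]
  Insert 3 (step 7): P = [1, 3, 7] / [2, 5] / [4] / [6];  Q = [1, 2, 5] / [3, 7] / [4] / [6]
Final shape: (3, 2, 1, 1).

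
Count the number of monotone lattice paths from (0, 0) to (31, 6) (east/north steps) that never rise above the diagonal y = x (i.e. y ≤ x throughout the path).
Number of paths = 1888887

By the reflection principle (André's argument), the number of monotone paths to (31, 6) with n ≤ m that never go above y = x is C(37, 31) − C(37, 32) = 2324784 − 435897 = 1888887.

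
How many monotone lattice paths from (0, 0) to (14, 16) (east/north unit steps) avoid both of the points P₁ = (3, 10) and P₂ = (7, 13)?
Number of paths = 133781939

Inclusion–exclusion. Total paths: C(30, 14) = 145422675. Through P₁: C(13, 3)·C(17, 11) = 3539536. Through P₂: C(20, 7)·C(10, 7) = 9302400. Since P₁ is strictly southwest of P₂, a monotone path through both must visit P₁ then P₂; paths through both = C(13, 3)·C(7, 4)·C(10, 7) = 1201200. Avoid both = 145422675 − 3539536 − 9302400 + 1201200 = 133781939.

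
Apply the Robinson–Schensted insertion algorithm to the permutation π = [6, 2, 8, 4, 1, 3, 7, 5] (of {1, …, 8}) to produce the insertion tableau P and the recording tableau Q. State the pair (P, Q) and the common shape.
P = [1, 3, 5] / [2, 4, 7] / [6, 8];  Q = [1, 3, 7] / [2, 4, 8] / [5, 6];  common shape = (3, 3, 2)

Row-insert the values π_1, π_2, … into P one at a time, bumping the leftmost entry strictly greater than the inserted value down to the next row. The recording tableau Q records, in position (i, j), the step at which that cell was added to P.
  Insert 6 (step 1): P = [6];  Q = [1]
  Insert 2 (step 2): P = [2] / [6];  Q = [1] / [2]
  Insert 8 (step 3): P = [2, 8] / [6];  Q = [1, 3] / [2]
  Insert 4 (step 4): P = [2, 4] / [6, 8];  Q = [1, 3] / [2, 4]
  Insert 1 (step 5): P = [1, 4] / [2, 8] / [6];  Q = [1, 3] / [2, 4] / [5]
  Insert 3 (step 6): P = [1, 3] / [2, 4] / [6, 8];  Q = [1, 3] / [2, 4] / [5, 6]
  Insert 7 (step 7): P = [1, 3, 7] / [2, 4] / [6, 8];  Q = [1, 3, 7] / [2, 4] / [5, 6]
  Insert 5 (step 8): P = [1, 3, 5] / [2, 4, 7] / [6, 8];  Q = [1, 3, 7] / [2, 4, 8] / [5, 6]
Final shape: (3, 3, 2).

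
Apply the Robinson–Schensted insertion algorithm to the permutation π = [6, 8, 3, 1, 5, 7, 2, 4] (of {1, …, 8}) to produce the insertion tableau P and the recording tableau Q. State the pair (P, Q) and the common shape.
P = [1, 2, 4] / [3, 5, 7] / [6, 8];  Q = [1, 2, 6] / [3, 5, 8] / [4, 7];  common shape = (3, 3, 2)

Row-insert the values π_1, π_2, … into P one at a time, bumping the leftmost entry strictly greater than the inserted value down to the next row. The recording tableau Q records, in position (i, j), the step at which that cell was added to P.
  Insert 6 (step 1): P = [6];  Q = [1]
  Insert 8 (step 2): P = [6, 8];  Q = [1, 2]
  Insert 3 (step 3): P = [3, 8] / [6];  Q = [1, 2] / [3]
  Insert 1 (step 4): P = [1, 8] / [3] / [6];  Q = [1, 2] / [3] / [4]
  Insert 5 (step 5): P = [1, 5] / [3, 8] / [6];  Q = [1, 2] / [3, 5] / [4]
  Insert 7 (step 6): P = [1, 5, 7] / [3, 8] / [6];  Q = [1, 2, 6] / [3, 5] / [4]
  Insert 2 (step 7): P = [1, 2, 7] / [3, 5] / [6, 8];  Q = [1, 2, 6] / [3, 5] / [4, 7]
  Insert 4 (step 8): P = [1, 2, 4] / [3, 5, 7] / [6, 8];  Q = [1, 2, 6] / [3, 5, 8] / [4, 7]
Final shape: (3, 3, 2).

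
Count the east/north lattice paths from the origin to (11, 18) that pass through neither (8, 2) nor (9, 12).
Number of paths = 26337505

Inclusion–exclusion. Total paths: C(29, 11) = 34597290. Through P₁: C(10, 8)·C(19, 3) = 43605. Through P₂: C(21, 9)·C(8, 2) = 8230040. Since P₁ is strictly southwest of P₂, a monotone path through both must visit P₁ then P₂; paths through both = C(10, 8)·C(11, 1)·C(8, 2) = 13860. Avoid both = 34597290 − 43605 − 8230040 + 13860 = 26337505.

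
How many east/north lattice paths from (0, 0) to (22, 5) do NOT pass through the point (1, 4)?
Number of paths = 80620

Total paths from (0, 0) to (22, 5): C(27, 22) = 80730. Paths through (1, 4): (paths (0, 0) → (1, 4)) × (paths (1, 4) → (22, 5)) = C(5, 1) · C(22, 21) = 5 · 22 = 110. Avoidance count = 80730 − 110 = 80620.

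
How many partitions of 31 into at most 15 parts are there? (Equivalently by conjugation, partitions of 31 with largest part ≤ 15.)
p(31, parts ≤ 15) = 6158

Use the recurrence p(n, m) = p(n, m−1) + p(n−m, m): either the largest part is < m (count p(n, m−1)) or the largest part is exactly m (remove one copy of m, count p(n−m, m)). With p(0, ·) = 1 this gives p(31, parts ≤ 15) = 6158. (By conjugating Young diagrams, this also counts partitions of 31 into at most 15 parts.)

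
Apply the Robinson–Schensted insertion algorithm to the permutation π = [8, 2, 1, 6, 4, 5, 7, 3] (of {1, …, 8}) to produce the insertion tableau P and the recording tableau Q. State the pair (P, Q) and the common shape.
P = [1, 3, 5, 7] / [2, 4] / [6] / [8];  Q = [1, 4, 6, 7] / [2, 5] / [3] / [8];  common shape = (4, 2, 1, 1)

Row-insert the values π_1, π_2, … into P one at a time, bumping the leftmost entry strictly greater than the inserted value down to the next row. The recording tableau Q records, in position (i, j), the step at which that cell was added to P.
  Insert 8 (step 1): P = [8];  Q = [1]
  Insert 2 (step 2): P = [2] / [8];  Q = [1] / [2]
  Insert 1 (step 3): P = [1] / [2] / [8];  Q = [1] / [2] / [3]
  Insert 6 (step 4): P = [1, 6] / [2] / [8];  Q = [1, 4] / [2] / [3]
  Insert 4 (step 5): P = [1, 4] / [2, 6] / [8];  Q = [1, 4] / [2, 5] / [3]
  Insert 5 (step 6): P = [1, 4, 5] / [2, 6] / [8];  Q = [1, 4, 6] / [2, 5] / [3]
  Insert 7 (step 7): P = [1, 4, 5, 7] / [2, 6] / [8];  Q = [1, 4, 6, 7] / [2, 5] / [3]
  Insert 3 (step 8): P = [1, 3, 5, 7] / [2, 4] / [6] / [8];  Q = [1, 4, 6, 7] / [2, 5] / [3] / [8]
Final shape: (4, 2, 1, 1).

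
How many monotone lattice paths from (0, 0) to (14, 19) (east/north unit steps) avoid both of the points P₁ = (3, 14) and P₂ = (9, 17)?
Number of paths = 751422930

Inclusion–exclusion. Total paths: C(33, 14) = 818809200. Through P₁: C(17, 3)·C(16, 11) = 2970240. Through P₂: C(26, 9)·C(7, 5) = 65615550. Since P₁ is strictly southwest of P₂, a monotone path through both must visit P₁ then P₂; paths through both = C(17, 3)·C(9, 6)·C(7, 5) = 1199520. Avoid both = 818809200 − 2970240 − 65615550 + 1199520 = 751422930.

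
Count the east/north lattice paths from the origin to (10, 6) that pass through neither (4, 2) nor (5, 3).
Number of paths = 3402

Inclusion–exclusion. Total paths: C(16, 10) = 8008. Through P₁: C(6, 4)·C(10, 6) = 3150. Through P₂: C(8, 5)·C(8, 5) = 3136. Since P₁ is strictly southwest of P₂, a monotone path through both must visit P₁ then P₂; paths through both = C(6, 4)·C(2, 1)·C(8, 5) = 1680. Avoid both = 8008 − 3150 − 3136 + 1680 = 3402.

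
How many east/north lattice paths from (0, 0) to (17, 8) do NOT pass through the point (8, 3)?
Number of paths = 751245

Total paths from (0, 0) to (17, 8): C(25, 17) = 1081575. Paths through (8, 3): (paths (0, 0) → (8, 3)) × (paths (8, 3) → (17, 8)) = C(11, 8) · C(14, 9) = 165 · 2002 = 330330. Avoidance count = 1081575 − 330330 = 751245.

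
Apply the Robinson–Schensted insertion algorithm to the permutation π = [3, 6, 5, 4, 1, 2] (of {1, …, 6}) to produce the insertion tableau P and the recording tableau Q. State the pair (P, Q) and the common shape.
P = [1, 2] / [3, 4] / [5] / [6];  Q = [1, 2] / [3, 6] / [4] / [5];  common shape = (2, 2, 1, 1)

Row-insert the values π_1, π_2, … into P one at a time, bumping the leftmost entry strictly greater than the inserted value down to the next row. The recording tableau Q records, in position (i, j), the step at which that cell was added to P.
  Insert 3 (step 1): P = [3];  Q = [1]
  Insert 6 (step 2): P = [3, 6];  Q = [1, 2]
  Insert 5 (step 3): P = [3, 5] / [6];  Q = [1, 2] / [3]
  Insert 4 (step 4): P = [3, 4] / [5] / [6];  Q = [1, 2] / [3] / [4]
  Insert 1 (step 5): P = [1, 4] / [3] / [5] / [6];  Q = [1, 2] / [3] / [4] / [5]
  Insert 2 (step 6): P = [1, 2] / [3, 4] / [5] / [6];  Q = [1, 2] / [3, 6] / [4] / [5]
Final shape: (2, 2, 1, 1).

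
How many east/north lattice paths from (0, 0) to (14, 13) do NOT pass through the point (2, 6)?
Number of paths = 18647436

Total paths from (0, 0) to (14, 13): C(27, 14) = 20058300. Paths through (2, 6): (paths (0, 0) → (2, 6)) × (paths (2, 6) → (14, 13)) = C(8, 2) · C(19, 12) = 28 · 50388 = 1410864. Avoidance count = 20058300 − 1410864 = 18647436.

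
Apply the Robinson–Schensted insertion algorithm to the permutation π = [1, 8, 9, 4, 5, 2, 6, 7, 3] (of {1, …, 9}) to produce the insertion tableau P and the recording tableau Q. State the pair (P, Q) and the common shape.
P = [1, 2, 3, 6, 7] / [4, 5] / [8, 9];  Q = [1, 2, 3, 7, 8] / [4, 5] / [6, 9];  common shape = (5, 2, 2)

Row-insert the values π_1, π_2, … into P one at a time, bumping the leftmost entry strictly greater than the inserted value down to the next row. The recording tableau Q records, in position (i, j), the step at which that cell was added to P.
  Insert 1 (step 1): P = [1];  Q = [1]
  Insert 8 (step 2): P = [1, 8];  Q = [1, 2]
  Insert 9 (step 3): P = [1, 8, 9];  Q = [1, 2, 3]
  Insert 4 (step 4): P = [1, 4, 9] / [8];  Q = [1, 2, 3] / [4]
  Insert 5 (step 5): P = [1, 4, 5] / [8, 9];  Q = [1, 2, 3] / [4, 5]
  Insert 2 (step 6): P = [1, 2, 5] / [4, 9] / [8];  Q = [1, 2, 3] / [4, 5] / [6]
  Insert 6 (step 7): P = [1, 2, 5, 6] / [4, 9] / [8];  Q = [1, 2, 3, 7] / [4, 5] / [6]
  Insert 7 (step 8): P = [1, 2, 5, 6, 7] / [4, 9] / [8];  Q = [1, 2, 3, 7, 8] / [4, 5] / [6]
  Insert 3 (step 9): P = [1, 2, 3, 6, 7] / [4, 5] / [8, 9];  Q = [1, 2, 3, 7, 8] / [4, 5] / [6, 9]
Final shape: (5, 2, 2).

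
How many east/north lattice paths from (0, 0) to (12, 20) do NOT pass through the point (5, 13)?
Number of paths = 196387464

Total paths from (0, 0) to (12, 20): C(32, 12) = 225792840. Paths through (5, 13): (paths (0, 0) → (5, 13)) × (paths (5, 13) → (12, 20)) = C(18, 5) · C(14, 7) = 8568 · 3432 = 29405376. Avoidance count = 225792840 − 29405376 = 196387464.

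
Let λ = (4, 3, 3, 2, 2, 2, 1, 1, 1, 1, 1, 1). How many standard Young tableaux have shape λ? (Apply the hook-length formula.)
# SYT of shape (4, 3, 3, 2, 2, 2, 1, 1, 1, 1, 1, 1) = 80432814

Hook-length formula: f^λ = n! / Π hook(c), product over all cells c of the Young diagram. For λ = (4, 3, 3, 2, 2, 2, 1, 1, 1, 1, 1, 1), n = 22 boxes. Hook lengths by row (left-to-right, top-to-bottom): [15, 8, 4, 1]; [13, 6, 2]; [12, 5, 1]; [10, 3]; [9, 2]; [8, 1]; [6]; [5]; [4]; [3]; [2]; [1]. Product of hooks = 13974405120000. So f^λ = 22! / 13974405120000 = 1124000727777607680000 / 13974405120000 = 80432814.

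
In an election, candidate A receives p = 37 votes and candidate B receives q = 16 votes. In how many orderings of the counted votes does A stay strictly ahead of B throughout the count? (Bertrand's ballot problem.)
Strict-lead orderings = 5881813095795

Total orderings of the 53 votes with 37 for A: C(53, 37) = 14844575908435. By the Bertrand ballot formula (Cycle Lemma / reflection principle), the number of orderings in which A is strictly ahead of B throughout is (p − q)/(p + q) · C(p + q, p) = (37 − 16)/(37 + 16) · 14844575908435 = 5881813095795.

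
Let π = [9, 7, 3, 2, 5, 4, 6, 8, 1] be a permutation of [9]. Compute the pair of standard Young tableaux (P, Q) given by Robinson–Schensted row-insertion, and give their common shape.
P = [1, 4, 6, 8] / [2, 5] / [3] / [7] / [9];  Q = [1, 5, 7, 8] / [2, 6] / [3] / [4] / [9];  common shape = (4, 2, 1, 1, 1)

Row-insert the values π_1, π_2, … into P one at a time, bumping the leftmost entry strictly greater than the inserted value down to the next row. The recording tableau Q records, in position (i, j), the step at which that cell was added to P.
  Insert 9 (step 1): P = [9];  Q = [1]
  Insert 7 (step 2): P = [7] / [9];  Q = [1] / [2]
  Insert 3 (step 3): P = [3] / [7] / [9];  Q = [1] / [2] / [3]
  Insert 2 (step 4): P = [2] / [3] / [7] / [9];  Q = [1] / [2] / [3] / [4]
  Insert 5 (step 5): P = [2, 5] / [3] / [7] / [9];  Q = [1, 5] / [2] / [3] / [4]
  Insert 4 (step 6): P = [2, 4] / [3, 5] / [7] / [9];  Q = [1, 5] / [2, 6] / [3] / [4]
  Insert 6 (step 7): P = [2, 4, 6] / [3, 5] / [7] / [9];  Q = [1, 5, 7] / [2, 6] / [3] / [4]
  Insert 8 (step 8): P = [2, 4, 6, 8] / [3, 5] / [7] / [9];  Q = [1, 5, 7, 8] / [2, 6] / [3] / [4]
  Insert 1 (step 9): P = [1, 4, 6, 8] / [2, 5] / [3] / [7] / [9];  Q = [1, 5, 7, 8] / [2, 6] / [3] / [4] / [9]
Final shape: (4, 2, 1, 1, 1).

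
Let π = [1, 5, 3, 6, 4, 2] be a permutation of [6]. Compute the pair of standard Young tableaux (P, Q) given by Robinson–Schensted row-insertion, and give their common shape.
P = [1, 2, 4] / [3, 6] / [5];  Q = [1, 2, 4] / [3, 5] / [6];  common shape = (3, 2, 1)

Row-insert the values π_1, π_2, … into P one at a time, bumping the leftmost entry strictly greater than the inserted value down to the next row. The recording tableau Q records, in position (i, j), the step at which that cell was added to P.
  Insert 1 (step 1): P = [1];  Q = [1]
  Insert 5 (step 2): P = [1, 5];  Q = [1, 2]
  Insert 3 (step 3): P = [1, 3] / [5];  Q = [1, 2] / [3]
  Insert 6 (step 4): P = [1, 3, 6] / [5];  Q = [1, 2, 4] / [3]
  Insert 4 (step 5): P = [1, 3, 4] / [5, 6];  Q = [1, 2, 4] / [3, 5]
  Insert 2 (step 6): P = [1, 2, 4] / [3, 6] / [5];  Q = [1, 2, 4] / [3, 5] / [6]
Final shape: (3, 2, 1).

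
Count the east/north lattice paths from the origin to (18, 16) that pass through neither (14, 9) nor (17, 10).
Number of paths = 1898116055

Inclusion–exclusion. Total paths: C(34, 18) = 2203961430. Through P₁: C(23, 14)·C(11, 4) = 269672700. Through P₂: C(27, 17)·C(7, 1) = 59053995. Since P₁ is strictly southwest of P₂, a monotone path through both must visit P₁ then P₂; paths through both = C(23, 14)·C(4, 3)·C(7, 1) = 22881320. Avoid both = 2203961430 − 269672700 − 59053995 + 22881320 = 1898116055.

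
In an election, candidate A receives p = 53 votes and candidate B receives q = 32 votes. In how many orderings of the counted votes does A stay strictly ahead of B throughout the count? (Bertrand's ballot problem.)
Strict-lead orderings = 61873866799697844988866

Total orderings of the 85 votes with 53 for A: C(85, 53) = 250441841808300801145410. By the Bertrand ballot formula (Cycle Lemma / reflection principle), the number of orderings in which A is strictly ahead of B throughout is (p − q)/(p + q) · C(p + q, p) = (53 − 32)/(53 + 32) · 250441841808300801145410 = 61873866799697844988866.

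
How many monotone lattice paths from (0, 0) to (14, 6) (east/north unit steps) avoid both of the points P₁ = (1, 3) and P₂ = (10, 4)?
Number of paths = 22105

Inclusion–exclusion. Total paths: C(20, 14) = 38760. Through P₁: C(4, 1)·C(16, 13) = 2240. Through P₂: C(14, 10)·C(6, 4) = 15015. Since P₁ is strictly southwest of P₂, a monotone path through both must visit P₁ then P₂; paths through both = C(4, 1)·C(10, 9)·C(6, 4) = 600. Avoid both = 38760 − 2240 − 15015 + 600 = 22105.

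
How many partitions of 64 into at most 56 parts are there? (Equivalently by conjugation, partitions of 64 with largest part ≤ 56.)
p(64, parts ≤ 56) = 1741585

Use the recurrence p(n, m) = p(n, m−1) + p(n−m, m): either the largest part is < m (count p(n, m−1)) or the largest part is exactly m (remove one copy of m, count p(n−m, m)). With p(0, ·) = 1 this gives p(64, parts ≤ 56) = 1741585. (By conjugating Young diagrams, this also counts partitions of 64 into at most 56 parts.)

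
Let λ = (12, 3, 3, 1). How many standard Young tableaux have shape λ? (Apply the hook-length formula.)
# SYT of shape (12, 3, 3, 1) = 596904

Hook-length formula: f^λ = n! / Π hook(c), product over all cells c of the Young diagram. For λ = (12, 3, 3, 1), n = 19 boxes. Hook lengths by row (left-to-right, top-to-bottom): [15, 13, 12, 9, 8, 7, 6, 5, 4, 3, 2, 1]; [5, 3, 2]; [4, 2, 1]; [1]. Product of hooks = 203793408000. So f^λ = 19! / 203793408000 = 121645100408832000 / 203793408000 = 596904.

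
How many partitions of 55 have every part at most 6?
p(55, parts ≤ 6) = 13702

Use the recurrence p(n, m) = p(n, m−1) + p(n−m, m): either the largest part is < m (count p(n, m−1)) or the largest part is exactly m (remove one copy of m, count p(n−m, m)). With p(0, ·) = 1 this gives p(55, parts ≤ 6) = 13702. (By conjugating Young diagrams, this also counts partitions of 55 into at most 6 parts.)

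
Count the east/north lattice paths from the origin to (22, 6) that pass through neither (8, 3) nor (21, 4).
Number of paths = 233520

Inclusion–exclusion. Total paths: C(28, 22) = 376740. Through P₁: C(11, 8)·C(17, 14) = 112200. Through P₂: C(25, 21)·C(3, 1) = 37950. Since P₁ is strictly southwest of P₂, a monotone path through both must visit P₁ then P₂; paths through both = C(11, 8)·C(14, 13)·C(3, 1) = 6930. Avoid both = 376740 − 112200 − 37950 + 6930 = 233520.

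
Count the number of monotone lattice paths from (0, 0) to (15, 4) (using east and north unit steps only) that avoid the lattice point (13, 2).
Number of paths = 3246

Total paths from (0, 0) to (15, 4): C(19, 15) = 3876. Paths through (13, 2): (paths (0, 0) → (13, 2)) × (paths (13, 2) → (15, 4)) = C(15, 13) · C(4, 2) = 105 · 6 = 630. Avoidance count = 3876 − 630 = 3246.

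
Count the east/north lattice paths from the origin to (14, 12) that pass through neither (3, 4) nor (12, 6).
Number of paths = 6546438

Inclusion–exclusion. Total paths: C(26, 14) = 9657700. Through P₁: C(7, 3)·C(19, 11) = 2645370. Through P₂: C(18, 12)·C(8, 2) = 519792. Since P₁ is strictly southwest of P₂, a monotone path through both must visit P₁ then P₂; paths through both = C(7, 3)·C(11, 9)·C(8, 2) = 53900. Avoid both = 9657700 − 2645370 − 519792 + 53900 = 6546438.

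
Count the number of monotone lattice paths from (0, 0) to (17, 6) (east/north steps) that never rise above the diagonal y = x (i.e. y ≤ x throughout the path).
Number of paths = 67298

By the reflection principle (André's argument), the number of monotone paths to (17, 6) with n ≤ m that never go above y = x is C(23, 17) − C(23, 18) = 100947 − 33649 = 67298.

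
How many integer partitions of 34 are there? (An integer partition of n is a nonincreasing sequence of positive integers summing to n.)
p(34) = 12310

Compute p(n) via the recurrence p(n, m) = p(n, m−1) + p(n−m, m), where p(n, m) counts partitions of n with all parts ≤ m and p(n) = p(n, n). The base cases are p(0, m) = 1 and p(n, 0) = 0 for n > 0. Filling the table yields p(34) = 12310. (Euler's pentagonal recurrence is an alternative.)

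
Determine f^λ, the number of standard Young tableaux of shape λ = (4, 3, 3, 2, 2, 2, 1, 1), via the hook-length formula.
# SYT of shape (4, 3, 3, 2, 2, 2, 1, 1) = 2923830

Hook-length formula: f^λ = n! / Π hook(c), product over all cells c of the Young diagram. For λ = (4, 3, 3, 2, 2, 2, 1, 1), n = 18 boxes. Hook lengths by row (left-to-right, top-to-bottom): [11, 8, 4, 1]; [9, 6, 2]; [8, 5, 1]; [6, 3]; [5, 2]; [4, 1]; [2]; [1]. Product of hooks = 2189721600. So f^λ = 18! / 2189721600 = 6402373705728000 / 2189721600 = 2923830.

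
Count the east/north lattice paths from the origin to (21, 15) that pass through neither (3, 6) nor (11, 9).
Number of paths = 3940176460

Inclusion–exclusion. Total paths: C(36, 21) = 5567902560. Through P₁: C(9, 3)·C(27, 18) = 393693300. Through P₂: C(20, 11)·C(16, 10) = 1345023680. Since P₁ is strictly southwest of P₂, a monotone path through both must visit P₁ then P₂; paths through both = C(9, 3)·C(11, 8)·C(16, 10) = 110990880. Avoid both = 5567902560 − 393693300 − 1345023680 + 110990880 = 3940176460.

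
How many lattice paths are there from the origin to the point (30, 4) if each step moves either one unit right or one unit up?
Number of paths = 46376

A monotone lattice path from (0, 0) to (30, 4) consists of 30 east steps and 4 north steps in some order, so it is determined by which 30 of the 34 steps are east. The count is C(34, 30) = 46376.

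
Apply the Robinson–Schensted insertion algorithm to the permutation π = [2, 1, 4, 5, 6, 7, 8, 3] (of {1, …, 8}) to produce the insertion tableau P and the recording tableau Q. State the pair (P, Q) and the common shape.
P = [1, 3, 5, 6, 7, 8] / [2, 4];  Q = [1, 3, 4, 5, 6, 7] / [2, 8];  common shape = (6, 2)

Row-insert the values π_1, π_2, … into P one at a time, bumping the leftmost entry strictly greater than the inserted value down to the next row. The recording tableau Q records, in position (i, j), the step at which that cell was added to P.
  Insert 2 (step 1): P = [2];  Q = [1]
  Insert 1 (step 2): P = [1] / [2];  Q = [1] / [2]
  Insert 4 (step 3): P = [1, 4] / [2];  Q = [1, 3] / [2]
  Insert 5 (step 4): P = [1, 4, 5] / [2];  Q = [1, 3, 4] / [2]
  Insert 6 (step 5): P = [1, 4, 5, 6] / [2];  Q = [1, 3, 4, 5] / [2]
  Insert 7 (step 6): P = [1, 4, 5, 6, 7] / [2];  Q = [1, 3, 4, 5, 6] / [2]
  Insert 8 (step 7): P = [1, 4, 5, 6, 7, 8] / [2];  Q = [1, 3, 4, 5, 6, 7] / [2]
  Insert 3 (step 8): P = [1, 3, 5, 6, 7, 8] / [2, 4];  Q = [1, 3, 4, 5, 6, 7] / [2, 8]
Final shape: (6, 2).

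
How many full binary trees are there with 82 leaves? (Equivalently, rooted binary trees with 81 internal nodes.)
C_81 = 4462290049988320482463241297506133183499654740

These full binary trees are counted by the Catalan number C_n = (1/(n + 1)) · C(2n, n). For n = 81: C_81 = (1/82) · C(162, 81) = 365907784099042279561985786395502921046971688680/82 = 4462290049988320482463241297506133183499654740.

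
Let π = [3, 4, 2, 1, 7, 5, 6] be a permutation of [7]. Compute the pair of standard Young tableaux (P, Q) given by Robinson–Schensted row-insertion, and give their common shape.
P = [1, 4, 5, 6] / [2, 7] / [3];  Q = [1, 2, 5, 7] / [3, 6] / [4];  common shape = (4, 2, 1)

Row-insert the values π_1, π_2, … into P one at a time, bumping the leftmost entry strictly greater than the inserted value down to the next row. The recording tableau Q records, in position (i, j), the step at which that cell was added to P.
  Insert 3 (step 1): P = [3];  Q = [1]
  Insert 4 (step 2): P = [3, 4];  Q = [1, 2]
  Insert 2 (step 3): P = [2, 4] / [3];  Q = [1, 2] / [3]
  Insert 1 (step 4): P = [1, 4] / [2] / [3];  Q = [1, 2] / [3] / [4]
  Insert 7 (step 5): P = [1, 4, 7] / [2] / [3];  Q = [1, 2, 5] / [3] / [4]
  Insert 5 (step 6): P = [1, 4, 5] / [2, 7] / [3];  Q = [1, 2, 5] / [3, 6] / [4]
  Insert 6 (step 7): P = [1, 4, 5, 6] / [2, 7] / [3];  Q = [1, 2, 5, 7] / [3, 6] / [4]
Final shape: (4, 2, 1).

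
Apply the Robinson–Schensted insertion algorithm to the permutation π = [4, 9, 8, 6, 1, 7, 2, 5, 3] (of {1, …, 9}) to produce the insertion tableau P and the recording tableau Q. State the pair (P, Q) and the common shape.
P = [1, 2, 3] / [4, 5, 7] / [6] / [8] / [9];  Q = [1, 2, 6] / [3, 7, 8] / [4] / [5] / [9];  common shape = (3, 3, 1, 1, 1)

Row-insert the values π_1, π_2, … into P one at a time, bumping the leftmost entry strictly greater than the inserted value down to the next row. The recording tableau Q records, in position (i, j), the step at which that cell was added to P.
  Insert 4 (step 1): P = [4];  Q = [1]
  Insert 9 (step 2): P = [4, 9];  Q = [1, 2]
  Insert 8 (step 3): P = [4, 8] / [9];  Q = [1, 2] / [3]
  Insert 6 (step 4): P = [4, 6] / [8] / [9];  Q = [1, 2] / [3] / [4]
  Insert 1 (step 5): P = [1, 6] / [4] / [8] / [9];  Q = [1, 2] / [3] / [4] / [5]
  Insert 7 (step 6): P = [1, 6, 7] / [4] / [8] / [9];  Q = [1, 2, 6] / [3] / [4] / [5]
  Insert 2 (step 7): P = [1, 2, 7] / [4, 6] / [8] / [9];  Q = [1, 2, 6] / [3, 7] / [4] / [5]
  Insert 5 (step 8): P = [1, 2, 5] / [4, 6, 7] / [8] / [9];  Q = [1, 2, 6] / [3, 7, 8] / [4] / [5]
  Insert 3 (step 9): P = [1, 2, 3] / [4, 5, 7] / [6] / [8] / [9];  Q = [1, 2, 6] / [3, 7, 8] / [4] / [5] / [9]
Final shape: (3, 3, 1, 1, 1).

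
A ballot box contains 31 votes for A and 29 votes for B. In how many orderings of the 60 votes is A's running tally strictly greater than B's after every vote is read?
Strict-lead orderings = 3814986502092304

Total orderings of the 60 votes with 31 for A: C(60, 31) = 114449595062769120. By the Bertrand ballot formula (Cycle Lemma / reflection principle), the number of orderings in which A is strictly ahead of B throughout is (p − q)/(p + q) · C(p + q, p) = (31 − 29)/(31 + 29) · 114449595062769120 = 3814986502092304.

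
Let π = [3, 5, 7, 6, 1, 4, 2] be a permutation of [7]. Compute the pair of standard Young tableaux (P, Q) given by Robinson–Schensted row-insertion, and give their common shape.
P = [1, 2, 6] / [3, 4] / [5] / [7];  Q = [1, 2, 3] / [4, 6] / [5] / [7];  common shape = (3, 2, 1, 1)

Row-insert the values π_1, π_2, … into P one at a time, bumping the leftmost entry strictly greater than the inserted value down to the next row. The recording tableau Q records, in position (i, j), the step at which that cell was added to P.
  Insert 3 (step 1): P = [3];  Q = [1]
  Insert 5 (step 2): P = [3, 5];  Q = [1, 2]
  Insert 7 (step 3): P = [3, 5, 7];  Q = [1, 2, 3]
  Insert 6 (step 4): P = [3, 5, 6] / [7];  Q = [1, 2, 3] / [4]
  Insert 1 (step 5): P = [1, 5, 6] / [3] / [7];  Q = [1, 2, 3] / [4] / [5]
  Insert 4 (step 6): P = [1, 4, 6] / [3, 5] / [7];  Q = [1, 2, 3] / [4, 6] / [5]
  Insert 2 (step 7): P = [1, 2, 6] / [3, 4] / [5] / [7];  Q = [1, 2, 3] / [4, 6] / [5] / [7]
Final shape: (3, 2, 1, 1).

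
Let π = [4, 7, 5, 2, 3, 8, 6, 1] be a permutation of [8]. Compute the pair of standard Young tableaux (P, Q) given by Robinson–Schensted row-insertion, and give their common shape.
P = [1, 3, 6] / [2, 5, 8] / [4] / [7];  Q = [1, 2, 6] / [3, 5, 7] / [4] / [8];  common shape = (3, 3, 1, 1)

Row-insert the values π_1, π_2, … into P one at a time, bumping the leftmost entry strictly greater than the inserted value down to the next row. The recording tableau Q records, in position (i, j), the step at which that cell was added to P.
  Insert 4 (step 1): P = [4];  Q = [1]
  Insert 7 (step 2): P = [4, 7];  Q = [1, 2]
  Insert 5 (step 3): P = [4, 5] / [7];  Q = [1, 2] / [3]
  Insert 2 (step 4): P = [2, 5] / [4] / [7];  Q = [1, 2] / [3] / [4]
  Insert 3 (step 5): P = [2, 3] / [4, 5] / [7];  Q = [1, 2] / [3, 5] / [4]
  Insert 8 (step 6): P = [2, 3, 8] / [4, 5] / [7];  Q = [1, 2, 6] / [3, 5] / [4]
  Insert 6 (step 7): P = [2, 3, 6] / [4, 5, 8] / [7];  Q = [1, 2, 6] / [3, 5, 7] / [4]
  Insert 1 (step 8): P = [1, 3, 6] / [2, 5, 8] / [4] / [7];  Q = [1, 2, 6] / [3, 5, 7] / [4] / [8]
Final shape: (3, 3, 1, 1).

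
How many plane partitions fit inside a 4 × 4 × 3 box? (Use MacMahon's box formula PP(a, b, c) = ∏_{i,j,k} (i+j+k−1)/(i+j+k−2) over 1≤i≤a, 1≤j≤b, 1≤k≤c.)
PP(4, 4, 3) = 24696

Evaluate the triple product over i = 1..4, j = 1..4, k = 1..3. The factors are (2/1) · (3/2) · (4/3) · (3/2) · (4/3) · (5/4) · (4/3) · (5/4) · … (48 factors total). The numerators and denominators telescope so the product is an integer; carrying out the multiplication exactly gives PP(4, 4, 3) = 24696.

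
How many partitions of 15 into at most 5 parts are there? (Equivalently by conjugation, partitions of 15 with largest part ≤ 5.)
p(15, parts ≤ 5) = 84

Partitions of 15 with all parts ≤ 5: 5+5+5, 5+5+4+1, 5+5+3+2, 5+5+3+1+1, 5+5+2+2+1, 5+5+2+1+1+1, 5+5+1+1+1+1+1, 5+4+4+2, 5+4+4+1+1, 5+4+3+3, 5+4+3+2+1, 5+4+3+1+1+1, 5+4+2+2+2, 5+4+2+2+1+1, 5+4+2+1+1+1+1, 5+4+1+1+1+1+1+1, 5+3+3+3+1, 5+3+3+2+2, 5+3+3+2+1+1, 5+3+3+1+1+1+1, 5+3+2+2+2+1, 5+3+2+2+1+1+1, 5+3+2+1+1+1+1+1, 5+3+1+1+1+1+1+1+1, 5+2+2+2+2+2, 5+2+2+2+2+1+1, 5+2+2+2+1+1+1+1, 5+2+2+1+1+1+1+1+1, 5+2+1+1+1+1+1+1+1+1, 5+1+1+1+1+1+1+1+1+1+1, … (84 total). Count = 84.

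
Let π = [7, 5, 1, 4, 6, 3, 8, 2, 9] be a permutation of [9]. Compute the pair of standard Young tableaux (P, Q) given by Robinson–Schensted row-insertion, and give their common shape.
P = [1, 2, 6, 8, 9] / [3] / [4] / [5] / [7];  Q = [1, 4, 5, 7, 9] / [2] / [3] / [6] / [8];  common shape = (5, 1, 1, 1, 1)

Row-insert the values π_1, π_2, … into P one at a time, bumping the leftmost entry strictly greater than the inserted value down to the next row. The recording tableau Q records, in position (i, j), the step at which that cell was added to P.
  Insert 7 (step 1): P = [7];  Q = [1]
  Insert 5 (step 2): P = [5] / [7];  Q = [1] / [2]
  Insert 1 (step 3): P = [1] / [5] / [7];  Q = [1] / [2] / [3]
  Insert 4 (step 4): P = [1, 4] / [5] / [7];  Q = [1, 4] / [2] / [3]
  Insert 6 (step 5): P = [1, 4, 6] / [5] / [7];  Q = [1, 4, 5] / [2] / [3]
  Insert 3 (step 6): P = [1, 3, 6] / [4] / [5] / [7];  Q = [1, 4, 5] / [2] / [3] / [6]
  Insert 8 (step 7): P = [1, 3, 6, 8] / [4] / [5] / [7];  Q = [1, 4, 5, 7] / [2] / [3] / [6]
  Insert 2 (step 8): P = [1, 2, 6, 8] / [3] / [4] / [5] / [7];  Q = [1, 4, 5, 7] / [2] / [3] / [6] / [8]
  Insert 9 (step 9): P = [1, 2, 6, 8, 9] / [3] / [4] / [5] / [7];  Q = [1, 4, 5, 7, 9] / [2] / [3] / [6] / [8]
Final shape: (5, 1, 1, 1, 1).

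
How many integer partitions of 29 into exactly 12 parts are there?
p(29, 12 parts) = 285

Partitions of n into exactly k parts are in bijection with partitions of n − k into at most k parts (subtract 1 from each part). So p(29, exactly 12) = p(17, parts ≤ 12). Computing via the recurrence p(m, j) = p(m, j−1) + p(m−j, j) gives 285.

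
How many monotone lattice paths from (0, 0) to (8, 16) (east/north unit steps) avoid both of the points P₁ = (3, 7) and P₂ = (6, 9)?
Number of paths = 358251

Inclusion–exclusion. Total paths: C(24, 8) = 735471. Through P₁: C(10, 3)·C(14, 5) = 240240. Through P₂: C(15, 6)·C(9, 2) = 180180. Since P₁ is strictly southwest of P₂, a monotone path through both must visit P₁ then P₂; paths through both = C(10, 3)·C(5, 3)·C(9, 2) = 43200. Avoid both = 735471 − 240240 − 180180 + 43200 = 358251.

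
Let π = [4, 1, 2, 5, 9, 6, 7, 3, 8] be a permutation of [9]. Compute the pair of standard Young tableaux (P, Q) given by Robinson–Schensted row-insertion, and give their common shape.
P = [1, 2, 3, 6, 7, 8] / [4, 5] / [9];  Q = [1, 3, 4, 5, 7, 9] / [2, 6] / [8];  common shape = (6, 2, 1)

Row-insert the values π_1, π_2, … into P one at a time, bumping the leftmost entry strictly greater than the inserted value down to the next row. The recording tableau Q records, in position (i, j), the step at which that cell was added to P.
  Insert 4 (step 1): P = [4];  Q = [1]
  Insert 1 (step 2): P = [1] / [4];  Q = [1] / [2]
  Insert 2 (step 3): P = [1, 2] / [4];  Q = [1, 3] / [2]
  Insert 5 (step 4): P = [1, 2, 5] / [4];  Q = [1, 3, 4] / [2]
  Insert 9 (step 5): P = [1, 2, 5, 9] / [4];  Q = [1, 3, 4, 5] / [2]
  Insert 6 (step 6): P = [1, 2, 5, 6] / [4, 9];  Q = [1, 3, 4, 5] / [2, 6]
  Insert 7 (step 7): P = [1, 2, 5, 6, 7] / [4, 9];  Q = [1, 3, 4, 5, 7] / [2, 6]
  Insert 3 (step 8): P = [1, 2, 3, 6, 7] / [4, 5] / [9];  Q = [1, 3, 4, 5, 7] / [2, 6] / [8]
  Insert 8 (step 9): P = [1, 2, 3, 6, 7, 8] / [4, 5] / [9];  Q = [1, 3, 4, 5, 7, 9] / [2, 6] / [8]
Final shape: (6, 2, 1).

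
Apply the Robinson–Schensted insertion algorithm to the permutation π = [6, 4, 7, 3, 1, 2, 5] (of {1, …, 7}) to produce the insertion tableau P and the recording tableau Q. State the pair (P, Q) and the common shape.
P = [1, 2, 5] / [3, 7] / [4] / [6];  Q = [1, 3, 7] / [2, 6] / [4] / [5];  common shape = (3, 2, 1, 1)

Row-insert the values π_1, π_2, … into P one at a time, bumping the leftmost entry strictly greater than the inserted value down to the next row. The recording tableau Q records, in position (i, j), the step at which that cell was added to P.
  Insert 6 (step 1): P = [6];  Q = [1]
  Insert 4 (step 2): P = [4] / [6];  Q = [1] / [2]
  Insert 7 (step 3): P = [4, 7] / [6];  Q = [1, 3] / [2]
  Insert 3 (step 4): P = [3, 7] / [4] / [6];  Q = [1, 3] / [2] / [4]
  Insert 1 (step 5): P = [1, 7] / [3] / [4] / [6];  Q = [1, 3] / [2] / [4] / [5]
  Insert 2 (step 6): P = [1, 2] / [3, 7] / [4] / [6];  Q = [1, 3] / [2, 6] / [4] / [5]
  Insert 5 (step 7): P = [1, 2, 5] / [3, 7] / [4] / [6];  Q = [1, 3, 7] / [2, 6] / [4] / [5]
Final shape: (3, 2, 1, 1).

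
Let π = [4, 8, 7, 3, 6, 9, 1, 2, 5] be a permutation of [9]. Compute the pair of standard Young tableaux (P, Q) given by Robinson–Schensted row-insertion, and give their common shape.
P = [1, 2, 5] / [3, 6, 9] / [4, 7] / [8];  Q = [1, 2, 6] / [3, 5, 9] / [4, 8] / [7];  common shape = (3, 3, 2, 1)

Row-insert the values π_1, π_2, … into P one at a time, bumping the leftmost entry strictly greater than the inserted value down to the next row. The recording tableau Q records, in position (i, j), the step at which that cell was added to P.
  Insert 4 (step 1): P = [4];  Q = [1]
  Insert 8 (step 2): P = [4, 8];  Q = [1, 2]
  Insert 7 (step 3): P = [4, 7] / [8];  Q = [1, 2] / [3]
  Insert 3 (step 4): P = [3, 7] / [4] / [8];  Q = [1, 2] / [3] / [4]
  Insert 6 (step 5): P = [3, 6] / [4, 7] / [8];  Q = [1, 2] / [3, 5] / [4]
  Insert 9 (step 6): P = [3, 6, 9] / [4, 7] / [8];  Q = [1, 2, 6] / [3, 5] / [4]
  Insert 1 (step 7): P = [1, 6, 9] / [3, 7] / [4] / [8];  Q = [1, 2, 6] / [3, 5] / [4] / [7]
  Insert 2 (step 8): P = [1, 2, 9] / [3, 6] / [4, 7] / [8];  Q = [1, 2, 6] / [3, 5] / [4, 8] / [7]
  Insert 5 (step 9): P = [1, 2, 5] / [3, 6, 9] / [4, 7] / [8];  Q = [1, 2, 6] / [3, 5, 9] / [4, 8] / [7]
Final shape: (3, 3, 2, 1).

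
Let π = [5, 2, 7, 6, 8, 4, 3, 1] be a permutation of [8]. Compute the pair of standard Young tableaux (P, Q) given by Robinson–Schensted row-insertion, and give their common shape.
P = [1, 3, 8] / [2, 6] / [4] / [5] / [7];  Q = [1, 3, 5] / [2, 4] / [6] / [7] / [8];  common shape = (3, 2, 1, 1, 1)

Row-insert the values π_1, π_2, … into P one at a time, bumping the leftmost entry strictly greater than the inserted value down to the next row. The recording tableau Q records, in position (i, j), the step at which that cell was added to P.
  Insert 5 (step 1): P = [5];  Q = [1]
  Insert 2 (step 2): P = [2] / [5];  Q = [1] / [2]
  Insert 7 (step 3): P = [2, 7] / [5];  Q = [1, 3] / [2]
  Insert 6 (step 4): P = [2, 6] / [5, 7];  Q = [1, 3] / [2, 4]
  Insert 8 (step 5): P = [2, 6, 8] / [5, 7];  Q = [1, 3, 5] / [2, 4]
  Insert 4 (step 6): P = [2, 4, 8] / [5, 6] / [7];  Q = [1, 3, 5] / [2, 4] / [6]
  Insert 3 (step 7): P = [2, 3, 8] / [4, 6] / [5] / [7];  Q = [1, 3, 5] / [2, 4] / [6] / [7]
  Insert 1 (step 8): P = [1, 3, 8] / [2, 6] / [4] / [5] / [7];  Q = [1, 3, 5] / [2, 4] / [6] / [7] / [8]
Final shape: (3, 2, 1, 1, 1).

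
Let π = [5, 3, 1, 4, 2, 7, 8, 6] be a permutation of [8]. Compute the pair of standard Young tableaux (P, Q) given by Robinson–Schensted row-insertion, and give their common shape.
P = [1, 2, 6, 8] / [3, 4, 7] / [5];  Q = [1, 4, 6, 7] / [2, 5, 8] / [3];  common shape = (4, 3, 1)

Row-insert the values π_1, π_2, … into P one at a time, bumping the leftmost entry strictly greater than the inserted value down to the next row. The recording tableau Q records, in position (i, j), the step at which that cell was added to P.
  Insert 5 (step 1): P = [5];  Q = [1]
  Insert 3 (step 2): P = [3] / [5];  Q = [1] / [2]
  Insert 1 (step 3): P = [1] / [3] / [5];  Q = [1] / [2] / [3]
  Insert 4 (step 4): P = [1, 4] / [3] / [5];  Q = [1, 4] / [2] / [3]
  Insert 2 (step 5): P = [1, 2] / [3, 4] / [5];  Q = [1, 4] / [2, 5] / [3]
  Insert 7 (step 6): P = [1, 2, 7] / [3, 4] / [5];  Q = [1, 4, 6] / [2, 5] / [3]
  Insert 8 (step 7): P = [1, 2, 7, 8] / [3, 4] / [5];  Q = [1, 4, 6, 7] / [2, 5] / [3]
  Insert 6 (step 8): P = [1, 2, 6, 8] / [3, 4, 7] / [5];  Q = [1, 4, 6, 7] / [2, 5, 8] / [3]
Final shape: (4, 3, 1).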